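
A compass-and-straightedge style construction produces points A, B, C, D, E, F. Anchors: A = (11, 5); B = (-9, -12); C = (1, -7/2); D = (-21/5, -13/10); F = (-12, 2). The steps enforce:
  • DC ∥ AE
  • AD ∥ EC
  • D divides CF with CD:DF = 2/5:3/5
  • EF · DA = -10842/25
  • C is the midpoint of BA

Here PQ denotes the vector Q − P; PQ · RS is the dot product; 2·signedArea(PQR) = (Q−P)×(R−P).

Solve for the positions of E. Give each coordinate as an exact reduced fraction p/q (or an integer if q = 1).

1. E_x = 81/5  [AD ∥ EC ∩ DC ∥ AE]
2. E_y = 14/5  [AD ∥ EC ∩ DC ∥ AE]
   → E = (81/5, 14/5)

E = (81/5, 14/5)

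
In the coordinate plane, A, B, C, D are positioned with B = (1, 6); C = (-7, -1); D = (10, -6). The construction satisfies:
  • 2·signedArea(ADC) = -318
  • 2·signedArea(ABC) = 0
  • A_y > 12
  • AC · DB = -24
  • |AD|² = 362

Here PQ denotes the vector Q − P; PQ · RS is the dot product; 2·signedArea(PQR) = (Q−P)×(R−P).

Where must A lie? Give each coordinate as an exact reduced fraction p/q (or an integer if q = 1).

A = (9, 13)

1. A_x = 9  [2·signedArea(ABC) = 0 ∩ AC · DB = -24]
2. A_y = 13  [2·signedArea(ABC) = 0 ∩ AC · DB = -24]
   → A = (9, 13)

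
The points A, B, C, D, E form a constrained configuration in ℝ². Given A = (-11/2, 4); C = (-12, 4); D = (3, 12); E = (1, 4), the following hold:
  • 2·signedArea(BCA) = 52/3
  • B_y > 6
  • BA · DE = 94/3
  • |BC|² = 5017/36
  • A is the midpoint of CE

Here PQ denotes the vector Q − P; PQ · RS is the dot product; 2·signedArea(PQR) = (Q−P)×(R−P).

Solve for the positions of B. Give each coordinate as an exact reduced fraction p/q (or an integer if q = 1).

1. B_x = -1/2  [BA · DE = 94/3 ∩ 2·signedArea(BCA) = 52/3]
2. B_y = 20/3  [BA · DE = 94/3 ∩ 2·signedArea(BCA) = 52/3]
   → B = (-1/2, 20/3)

B = (-1/2, 20/3)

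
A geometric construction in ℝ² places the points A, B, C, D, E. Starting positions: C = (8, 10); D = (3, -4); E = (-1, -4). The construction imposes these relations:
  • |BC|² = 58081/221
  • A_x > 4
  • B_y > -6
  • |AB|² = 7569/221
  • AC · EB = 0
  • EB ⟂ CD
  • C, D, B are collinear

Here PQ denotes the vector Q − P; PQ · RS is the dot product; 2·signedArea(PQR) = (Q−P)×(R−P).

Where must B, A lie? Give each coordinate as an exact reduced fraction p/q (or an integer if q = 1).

1. B_x = 563/221  [C, D, B are collinear ∩ EB ⟂ CD]
2. B_y = -1164/221  [C, D, B are collinear ∩ EB ⟂ CD]
   → B = (563/221, -1164/221)
3. A_x = 998/221  [line -784/221·x + 280/221·y + 3472/221 = 0 ∩ |AB|² = 7569/221]
4. A_y = 54/221  [line -784/221·x + 280/221·y + 3472/221 = 0 ∩ |AB|² = 7569/221]
   → A = (998/221, 54/221)

A = (998/221, 54/221)
B = (563/221, -1164/221)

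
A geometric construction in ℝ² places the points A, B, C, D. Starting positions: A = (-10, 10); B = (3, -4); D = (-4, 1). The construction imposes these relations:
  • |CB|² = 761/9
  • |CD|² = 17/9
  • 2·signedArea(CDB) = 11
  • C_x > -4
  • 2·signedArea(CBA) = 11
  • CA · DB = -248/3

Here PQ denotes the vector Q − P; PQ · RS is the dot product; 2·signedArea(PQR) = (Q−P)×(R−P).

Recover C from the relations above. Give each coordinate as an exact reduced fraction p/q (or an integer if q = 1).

C = (-11/3, 7/3)

1. C_x = -11/3  [2·signedArea(CBA) = 11 ∩ 2·signedArea(CDB) = 11]
2. C_y = 7/3  [2·signedArea(CBA) = 11 ∩ 2·signedArea(CDB) = 11]
   → C = (-11/3, 7/3)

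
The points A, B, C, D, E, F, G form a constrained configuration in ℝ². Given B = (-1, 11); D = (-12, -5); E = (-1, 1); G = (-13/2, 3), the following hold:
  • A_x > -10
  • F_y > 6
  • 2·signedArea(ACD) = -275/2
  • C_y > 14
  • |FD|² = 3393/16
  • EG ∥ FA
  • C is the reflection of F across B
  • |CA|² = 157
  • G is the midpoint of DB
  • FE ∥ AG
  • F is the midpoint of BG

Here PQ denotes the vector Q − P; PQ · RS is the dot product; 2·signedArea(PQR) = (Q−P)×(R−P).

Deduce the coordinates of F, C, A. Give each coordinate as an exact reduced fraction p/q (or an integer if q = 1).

1. F_x = -15/4  [F is the midpoint of BG]
2. F_y = 7  [F is the midpoint of BG]
   → F = (-15/4, 7)
3. C_x = 7/4  [C is the reflection of F across B]
4. C_y = 15  [C is the reflection of F across B]
   → C = (7/4, 15)
5. A_x = -37/4  [FE ∥ AG ∩ EG ∥ FA]
6. A_y = 9  [FE ∥ AG ∩ EG ∥ FA]
   → A = (-37/4, 9)

A = (-37/4, 9)
C = (7/4, 15)
F = (-15/4, 7)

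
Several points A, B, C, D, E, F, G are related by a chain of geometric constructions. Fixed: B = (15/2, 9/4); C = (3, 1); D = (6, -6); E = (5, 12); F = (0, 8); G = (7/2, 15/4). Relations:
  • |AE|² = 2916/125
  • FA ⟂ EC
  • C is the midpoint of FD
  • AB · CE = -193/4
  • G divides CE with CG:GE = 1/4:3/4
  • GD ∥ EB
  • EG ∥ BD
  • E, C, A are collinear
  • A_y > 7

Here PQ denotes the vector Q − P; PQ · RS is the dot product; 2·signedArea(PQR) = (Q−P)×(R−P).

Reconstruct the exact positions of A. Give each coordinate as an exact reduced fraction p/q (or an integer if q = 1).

A = (517/125, 906/125)

1. A_x = 517/125  [E, C, A are collinear ∩ FA ⟂ EC]
2. A_y = 906/125  [E, C, A are collinear ∩ FA ⟂ EC]
   → A = (517/125, 906/125)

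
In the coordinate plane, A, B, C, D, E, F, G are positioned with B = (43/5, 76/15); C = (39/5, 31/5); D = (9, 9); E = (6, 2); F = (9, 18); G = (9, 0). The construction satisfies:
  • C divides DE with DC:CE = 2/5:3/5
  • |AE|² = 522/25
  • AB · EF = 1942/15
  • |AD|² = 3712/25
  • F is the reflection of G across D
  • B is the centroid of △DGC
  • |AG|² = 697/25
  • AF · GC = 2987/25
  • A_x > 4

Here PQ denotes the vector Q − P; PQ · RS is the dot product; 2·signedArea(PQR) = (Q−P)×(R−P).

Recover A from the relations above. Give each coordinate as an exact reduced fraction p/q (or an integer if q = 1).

1. A_x = 21/5  [AF · GC = 2987/25 ∩ AB · EF = 1942/15]
2. A_y = -11/5  [AF · GC = 2987/25 ∩ AB · EF = 1942/15]
   → A = (21/5, -11/5)

A = (21/5, -11/5)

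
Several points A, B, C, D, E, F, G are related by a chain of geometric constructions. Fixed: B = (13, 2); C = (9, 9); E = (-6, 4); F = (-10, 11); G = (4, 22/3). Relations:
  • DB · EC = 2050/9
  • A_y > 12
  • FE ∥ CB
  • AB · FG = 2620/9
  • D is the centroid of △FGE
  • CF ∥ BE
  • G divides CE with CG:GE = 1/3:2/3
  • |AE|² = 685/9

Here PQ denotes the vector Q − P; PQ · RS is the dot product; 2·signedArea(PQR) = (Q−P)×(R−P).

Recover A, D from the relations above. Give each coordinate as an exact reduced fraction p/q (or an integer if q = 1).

1. A_x = -5  [line -14·x + 11/3·y + -1048/9 = 0 ∩ |AE|² = 685/9]
2. A_y = 38/3  [line -14·x + 11/3·y + -1048/9 = 0 ∩ |AE|² = 685/9]
   → A = (-5, 38/3)
3. D_x = -4  [D is the centroid of △FGE]
4. D_y = 67/9  [D is the centroid of △FGE]
   → D = (-4, 67/9)

A = (-5, 38/3)
D = (-4, 67/9)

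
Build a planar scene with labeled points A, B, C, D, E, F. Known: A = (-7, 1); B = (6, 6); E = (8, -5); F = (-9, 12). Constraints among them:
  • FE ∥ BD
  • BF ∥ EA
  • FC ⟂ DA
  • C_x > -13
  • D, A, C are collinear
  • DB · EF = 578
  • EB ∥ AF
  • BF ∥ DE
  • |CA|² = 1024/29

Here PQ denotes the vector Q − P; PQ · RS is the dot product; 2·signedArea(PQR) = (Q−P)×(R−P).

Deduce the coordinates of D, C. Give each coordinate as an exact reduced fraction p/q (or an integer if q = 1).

C = (-363/29, 93/29)
D = (23, -11)

1. D_x = 23  [BF ∥ DE ∩ FE ∥ BD]
2. D_y = -11  [BF ∥ DE ∩ FE ∥ BD]
   → D = (23, -11)
3. C_x = -363/29  [D, A, C are collinear ∩ FC ⟂ DA]
4. C_y = 93/29  [D, A, C are collinear ∩ FC ⟂ DA]
   → C = (-363/29, 93/29)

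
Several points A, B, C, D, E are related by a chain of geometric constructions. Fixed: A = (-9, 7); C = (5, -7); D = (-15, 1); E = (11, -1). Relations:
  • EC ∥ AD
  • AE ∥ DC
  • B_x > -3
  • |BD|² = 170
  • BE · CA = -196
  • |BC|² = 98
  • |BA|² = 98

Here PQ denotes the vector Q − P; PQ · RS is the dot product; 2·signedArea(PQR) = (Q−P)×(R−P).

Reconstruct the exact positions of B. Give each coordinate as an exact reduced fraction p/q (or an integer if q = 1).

B = (-2, 0)

1. B_x = -2  [line 14·x + -14·y + 28 = 0 ∩ |BD|² = 170]
2. B_y = 0  [line 14·x + -14·y + 28 = 0 ∩ |BD|² = 170]
   → B = (-2, 0)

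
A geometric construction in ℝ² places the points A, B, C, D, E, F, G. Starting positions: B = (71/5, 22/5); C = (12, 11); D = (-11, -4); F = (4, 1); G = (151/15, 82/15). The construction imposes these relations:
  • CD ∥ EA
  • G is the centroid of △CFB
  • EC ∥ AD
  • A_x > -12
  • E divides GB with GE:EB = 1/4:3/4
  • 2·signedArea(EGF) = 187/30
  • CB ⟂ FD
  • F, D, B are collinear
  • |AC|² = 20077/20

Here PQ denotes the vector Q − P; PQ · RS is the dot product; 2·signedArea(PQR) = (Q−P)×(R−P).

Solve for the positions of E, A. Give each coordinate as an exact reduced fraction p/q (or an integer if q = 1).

A = (-119/10, -49/5)
E = (111/10, 26/5)

1. E_x = 111/10  [E divides GB with GE:EB = 1/4:3/4]
2. E_y = 26/5  [E divides GB with GE:EB = 1/4:3/4]
   → E = (111/10, 26/5)
3. A_x = -119/10  [EC ∥ AD ∩ CD ∥ EA]
4. A_y = -49/5  [EC ∥ AD ∩ CD ∥ EA]
   → A = (-119/10, -49/5)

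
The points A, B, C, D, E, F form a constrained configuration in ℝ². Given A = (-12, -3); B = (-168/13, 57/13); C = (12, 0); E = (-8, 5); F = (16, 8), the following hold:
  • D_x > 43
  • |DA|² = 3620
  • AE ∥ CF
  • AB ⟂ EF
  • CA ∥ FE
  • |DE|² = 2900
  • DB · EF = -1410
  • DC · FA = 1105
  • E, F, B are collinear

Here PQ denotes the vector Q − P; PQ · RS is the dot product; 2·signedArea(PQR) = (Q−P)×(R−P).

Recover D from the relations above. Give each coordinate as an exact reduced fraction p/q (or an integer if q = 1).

1. D_x = 44  [DB · EF = -1410 ∩ DC · FA = 1105]
2. D_y = 19  [DB · EF = -1410 ∩ DC · FA = 1105]
   → D = (44, 19)

D = (44, 19)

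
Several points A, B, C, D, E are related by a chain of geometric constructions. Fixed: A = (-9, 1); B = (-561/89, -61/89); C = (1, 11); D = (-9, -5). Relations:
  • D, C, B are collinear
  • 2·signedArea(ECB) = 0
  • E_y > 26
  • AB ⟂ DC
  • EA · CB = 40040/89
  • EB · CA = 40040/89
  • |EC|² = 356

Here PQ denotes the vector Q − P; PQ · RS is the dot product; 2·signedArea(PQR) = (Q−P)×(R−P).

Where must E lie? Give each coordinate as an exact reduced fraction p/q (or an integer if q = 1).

E = (11, 27)

1. E_x = 11  [2·signedArea(ECB) = 0 ∩ EB · CA = 40040/89]
2. E_y = 27  [2·signedArea(ECB) = 0 ∩ EB · CA = 40040/89]
   → E = (11, 27)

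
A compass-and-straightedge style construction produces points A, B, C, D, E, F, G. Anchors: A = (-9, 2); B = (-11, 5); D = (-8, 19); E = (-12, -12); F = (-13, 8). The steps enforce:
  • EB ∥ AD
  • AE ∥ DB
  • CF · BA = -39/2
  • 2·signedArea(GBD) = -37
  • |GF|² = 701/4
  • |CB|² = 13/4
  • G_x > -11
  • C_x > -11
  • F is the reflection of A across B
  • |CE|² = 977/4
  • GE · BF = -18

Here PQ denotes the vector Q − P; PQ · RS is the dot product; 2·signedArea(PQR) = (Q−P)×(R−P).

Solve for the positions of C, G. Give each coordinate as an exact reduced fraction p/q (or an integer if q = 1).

C = (-10, 7/2)
G = (-21/2, -5)

1. C_x = -10  [line -2·x + 3·y + -61/2 = 0 ∩ |CE|² = 977/4]
2. C_y = 7/2  [line -2·x + 3·y + -61/2 = 0 ∩ |CE|² = 977/4]
   → C = (-10, 7/2)
3. G_x = -21/2  [2·signedArea(GBD) = -37 ∩ GE · BF = -18]
4. G_y = -5  [2·signedArea(GBD) = -37 ∩ GE · BF = -18]
   → G = (-21/2, -5)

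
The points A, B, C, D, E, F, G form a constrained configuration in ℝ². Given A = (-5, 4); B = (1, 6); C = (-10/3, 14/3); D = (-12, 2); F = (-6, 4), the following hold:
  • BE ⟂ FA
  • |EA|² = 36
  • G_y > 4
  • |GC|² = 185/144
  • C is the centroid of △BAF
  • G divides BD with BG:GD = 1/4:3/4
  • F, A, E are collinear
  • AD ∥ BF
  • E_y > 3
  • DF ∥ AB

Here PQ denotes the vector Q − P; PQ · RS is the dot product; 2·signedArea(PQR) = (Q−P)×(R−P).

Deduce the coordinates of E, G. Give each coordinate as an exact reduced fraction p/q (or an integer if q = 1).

E = (1, 4)
G = (-9/4, 5)

1. E_x = 1  [F, A, E are collinear ∩ BE ⟂ FA]
2. E_y = 4  [F, A, E are collinear ∩ BE ⟂ FA]
   → E = (1, 4)
3. G_x = -9/4  [G divides BD with BG:GD = 1/4:3/4]
4. G_y = 5  [G divides BD with BG:GD = 1/4:3/4]
   → G = (-9/4, 5)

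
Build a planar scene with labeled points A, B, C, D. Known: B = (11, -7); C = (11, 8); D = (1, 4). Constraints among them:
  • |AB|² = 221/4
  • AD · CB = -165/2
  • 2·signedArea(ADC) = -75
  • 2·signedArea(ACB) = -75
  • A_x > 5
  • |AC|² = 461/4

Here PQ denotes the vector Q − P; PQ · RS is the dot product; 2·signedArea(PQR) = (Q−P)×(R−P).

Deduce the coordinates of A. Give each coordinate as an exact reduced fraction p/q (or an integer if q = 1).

A = (6, -3/2)

1. A_x = 6  [2·signedArea(ACB) = -75 ∩ 2·signedArea(ADC) = -75]
2. A_y = -3/2  [2·signedArea(ACB) = -75 ∩ 2·signedArea(ADC) = -75]
   → A = (6, -3/2)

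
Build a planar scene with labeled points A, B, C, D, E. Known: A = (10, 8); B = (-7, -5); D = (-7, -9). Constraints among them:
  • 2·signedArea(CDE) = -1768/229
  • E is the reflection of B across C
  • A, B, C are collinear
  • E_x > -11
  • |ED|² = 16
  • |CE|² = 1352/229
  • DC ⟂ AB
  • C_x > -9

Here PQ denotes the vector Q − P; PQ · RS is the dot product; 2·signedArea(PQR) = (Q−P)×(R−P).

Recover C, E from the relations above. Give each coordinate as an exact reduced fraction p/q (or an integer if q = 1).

1. C_x = -2045/229  [A, B, C are collinear ∩ DC ⟂ AB]
2. C_y = -1483/229  [A, B, C are collinear ∩ DC ⟂ AB]
   → C = (-2045/229, -1483/229)
3. E_x = -2487/229  [E is the reflection of B across C]
4. E_y = -1821/229  [E is the reflection of B across C]
   → E = (-2487/229, -1821/229)

C = (-2045/229, -1483/229)
E = (-2487/229, -1821/229)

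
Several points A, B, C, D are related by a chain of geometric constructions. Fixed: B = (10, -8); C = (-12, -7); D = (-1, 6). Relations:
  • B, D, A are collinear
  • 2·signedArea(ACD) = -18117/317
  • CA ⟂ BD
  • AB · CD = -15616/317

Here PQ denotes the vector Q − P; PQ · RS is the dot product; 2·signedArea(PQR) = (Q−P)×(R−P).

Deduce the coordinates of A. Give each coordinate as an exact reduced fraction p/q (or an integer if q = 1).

1. A_x = 354/317  [B, D, A are collinear ∩ CA ⟂ BD]
2. A_y = 1048/317  [B, D, A are collinear ∩ CA ⟂ BD]
   → A = (354/317, 1048/317)

A = (354/317, 1048/317)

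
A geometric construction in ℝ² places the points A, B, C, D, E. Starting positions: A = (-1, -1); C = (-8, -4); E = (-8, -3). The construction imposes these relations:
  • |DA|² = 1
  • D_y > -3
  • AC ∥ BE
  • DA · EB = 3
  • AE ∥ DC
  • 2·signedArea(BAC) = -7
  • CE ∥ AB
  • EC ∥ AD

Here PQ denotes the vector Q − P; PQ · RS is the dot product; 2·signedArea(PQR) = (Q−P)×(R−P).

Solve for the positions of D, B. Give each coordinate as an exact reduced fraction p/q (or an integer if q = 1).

1. D_x = -1  [AE ∥ DC ∩ EC ∥ AD]
2. D_y = -2  [AE ∥ DC ∩ EC ∥ AD]
   → D = (-1, -2)
3. B_x = -1  [AC ∥ BE ∩ CE ∥ AB]
4. B_y = 0  [AC ∥ BE ∩ CE ∥ AB]
   → B = (-1, 0)

B = (-1, 0)
D = (-1, -2)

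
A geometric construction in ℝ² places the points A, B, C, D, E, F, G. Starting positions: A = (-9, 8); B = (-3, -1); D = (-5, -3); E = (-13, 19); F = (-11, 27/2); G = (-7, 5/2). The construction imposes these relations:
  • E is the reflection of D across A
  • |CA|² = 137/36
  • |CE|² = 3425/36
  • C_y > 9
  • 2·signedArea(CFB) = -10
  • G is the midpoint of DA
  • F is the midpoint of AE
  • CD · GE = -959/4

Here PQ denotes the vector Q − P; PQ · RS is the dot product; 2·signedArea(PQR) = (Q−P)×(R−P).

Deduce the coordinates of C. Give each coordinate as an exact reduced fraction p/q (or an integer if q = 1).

1. C_x = -29/3  [CD · GE = -959/4 ∩ 2·signedArea(CFB) = -10]
2. C_y = 59/6  [CD · GE = -959/4 ∩ 2·signedArea(CFB) = -10]
   → C = (-29/3, 59/6)

C = (-29/3, 59/6)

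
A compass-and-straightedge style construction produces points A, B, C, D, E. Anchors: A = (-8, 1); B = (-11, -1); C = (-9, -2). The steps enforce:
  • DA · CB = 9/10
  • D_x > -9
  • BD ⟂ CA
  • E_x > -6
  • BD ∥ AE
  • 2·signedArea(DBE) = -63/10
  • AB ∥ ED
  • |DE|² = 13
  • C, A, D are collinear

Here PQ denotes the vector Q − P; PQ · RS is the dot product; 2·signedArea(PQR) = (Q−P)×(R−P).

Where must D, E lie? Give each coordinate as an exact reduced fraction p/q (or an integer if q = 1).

D = (-89/10, -17/10)
E = (-59/10, 3/10)

1. D_x = -89/10  [C, A, D are collinear ∩ BD ⟂ CA]
2. D_y = -17/10  [C, A, D are collinear ∩ BD ⟂ CA]
   → D = (-89/10, -17/10)
3. E_x = -59/10  [AB ∥ ED ∩ BD ∥ AE]
4. E_y = 3/10  [AB ∥ ED ∩ BD ∥ AE]
   → E = (-59/10, 3/10)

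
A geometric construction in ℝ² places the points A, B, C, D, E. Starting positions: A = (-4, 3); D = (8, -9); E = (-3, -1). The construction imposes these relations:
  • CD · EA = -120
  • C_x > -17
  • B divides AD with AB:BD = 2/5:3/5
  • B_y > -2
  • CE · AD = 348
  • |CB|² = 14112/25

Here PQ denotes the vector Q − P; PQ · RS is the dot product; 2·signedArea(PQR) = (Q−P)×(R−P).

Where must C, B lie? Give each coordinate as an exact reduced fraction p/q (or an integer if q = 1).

1. C_x = -16  [CD · EA = -120 ∩ CE · AD = 348]
2. C_y = 15  [CD · EA = -120 ∩ CE · AD = 348]
   → C = (-16, 15)
3. B_x = 4/5  [B divides AD with AB:BD = 2/5:3/5]
4. B_y = -9/5  [B divides AD with AB:BD = 2/5:3/5]
   → B = (4/5, -9/5)

B = (4/5, -9/5)
C = (-16, 15)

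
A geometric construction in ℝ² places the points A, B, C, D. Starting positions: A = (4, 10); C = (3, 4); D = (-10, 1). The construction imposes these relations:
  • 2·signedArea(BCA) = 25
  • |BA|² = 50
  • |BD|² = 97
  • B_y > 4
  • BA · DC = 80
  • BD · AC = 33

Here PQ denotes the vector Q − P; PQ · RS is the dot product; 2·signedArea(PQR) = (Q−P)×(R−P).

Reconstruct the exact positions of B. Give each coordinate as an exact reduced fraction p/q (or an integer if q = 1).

1. B_x = -1  [BA · DC = 80 ∩ BD · AC = 33]
2. B_y = 5  [BA · DC = 80 ∩ BD · AC = 33]
   → B = (-1, 5)

B = (-1, 5)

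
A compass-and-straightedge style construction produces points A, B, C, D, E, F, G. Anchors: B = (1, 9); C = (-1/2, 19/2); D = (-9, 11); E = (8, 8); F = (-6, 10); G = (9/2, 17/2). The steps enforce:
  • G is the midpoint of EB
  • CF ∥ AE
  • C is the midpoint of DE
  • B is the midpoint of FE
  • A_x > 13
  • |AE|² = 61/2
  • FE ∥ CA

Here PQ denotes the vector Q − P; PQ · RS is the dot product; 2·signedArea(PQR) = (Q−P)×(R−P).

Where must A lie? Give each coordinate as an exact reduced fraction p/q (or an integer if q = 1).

A = (27/2, 15/2)

1. A_x = 27/2  [CF ∥ AE ∩ FE ∥ CA]
2. A_y = 15/2  [CF ∥ AE ∩ FE ∥ CA]
   → A = (27/2, 15/2)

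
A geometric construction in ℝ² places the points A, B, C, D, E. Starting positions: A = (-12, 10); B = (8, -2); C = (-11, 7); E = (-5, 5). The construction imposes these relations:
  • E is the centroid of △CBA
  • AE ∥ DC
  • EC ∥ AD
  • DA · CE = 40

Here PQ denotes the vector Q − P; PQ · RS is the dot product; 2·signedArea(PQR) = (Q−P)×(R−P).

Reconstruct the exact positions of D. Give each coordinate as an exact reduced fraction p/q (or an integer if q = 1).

1. D_x = -18  [AE ∥ DC ∩ EC ∥ AD]
2. D_y = 12  [AE ∥ DC ∩ EC ∥ AD]
   → D = (-18, 12)

D = (-18, 12)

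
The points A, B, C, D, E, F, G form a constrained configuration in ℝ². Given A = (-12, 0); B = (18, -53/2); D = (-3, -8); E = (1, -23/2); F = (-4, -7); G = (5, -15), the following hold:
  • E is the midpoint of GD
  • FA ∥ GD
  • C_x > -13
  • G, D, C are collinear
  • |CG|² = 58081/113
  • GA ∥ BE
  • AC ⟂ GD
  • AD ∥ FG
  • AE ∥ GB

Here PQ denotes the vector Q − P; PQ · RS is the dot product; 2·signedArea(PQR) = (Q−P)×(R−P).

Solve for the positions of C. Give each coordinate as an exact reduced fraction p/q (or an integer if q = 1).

C = (-1363/113, -8/113)

1. C_x = -1363/113  [G, D, C are collinear ∩ AC ⟂ GD]
2. C_y = -8/113  [G, D, C are collinear ∩ AC ⟂ GD]
   → C = (-1363/113, -8/113)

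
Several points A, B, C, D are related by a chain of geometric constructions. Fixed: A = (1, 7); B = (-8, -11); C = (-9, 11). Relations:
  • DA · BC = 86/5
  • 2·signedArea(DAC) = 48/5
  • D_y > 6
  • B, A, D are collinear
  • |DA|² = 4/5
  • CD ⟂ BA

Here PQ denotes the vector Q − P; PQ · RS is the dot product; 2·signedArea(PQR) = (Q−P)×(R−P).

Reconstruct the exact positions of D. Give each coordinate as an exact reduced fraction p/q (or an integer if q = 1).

D = (3/5, 31/5)

1. D_x = 3/5  [B, A, D are collinear ∩ CD ⟂ BA]
2. D_y = 31/5  [B, A, D are collinear ∩ CD ⟂ BA]
   → D = (3/5, 31/5)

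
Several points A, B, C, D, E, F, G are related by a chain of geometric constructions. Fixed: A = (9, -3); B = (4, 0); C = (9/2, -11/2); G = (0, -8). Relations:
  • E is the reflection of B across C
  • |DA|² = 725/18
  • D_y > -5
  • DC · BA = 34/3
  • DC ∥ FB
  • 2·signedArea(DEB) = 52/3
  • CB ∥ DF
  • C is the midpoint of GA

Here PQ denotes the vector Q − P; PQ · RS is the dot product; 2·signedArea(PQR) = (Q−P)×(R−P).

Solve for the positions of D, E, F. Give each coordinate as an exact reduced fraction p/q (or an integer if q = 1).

D = (17/6, -9/2)
E = (5, -11)
F = (7/3, 1)

1. E_x = 5  [E is the reflection of B across C]
2. E_y = -11  [E is the reflection of B across C]
   → E = (5, -11)
3. D_x = 17/6  [2·signedArea(DEB) = 52/3 ∩ DC · BA = 34/3]
4. D_y = -9/2  [2·signedArea(DEB) = 52/3 ∩ DC · BA = 34/3]
   → D = (17/6, -9/2)
5. F_x = 7/3  [DC ∥ FB ∩ CB ∥ DF]
6. F_y = 1  [DC ∥ FB ∩ CB ∥ DF]
   → F = (7/3, 1)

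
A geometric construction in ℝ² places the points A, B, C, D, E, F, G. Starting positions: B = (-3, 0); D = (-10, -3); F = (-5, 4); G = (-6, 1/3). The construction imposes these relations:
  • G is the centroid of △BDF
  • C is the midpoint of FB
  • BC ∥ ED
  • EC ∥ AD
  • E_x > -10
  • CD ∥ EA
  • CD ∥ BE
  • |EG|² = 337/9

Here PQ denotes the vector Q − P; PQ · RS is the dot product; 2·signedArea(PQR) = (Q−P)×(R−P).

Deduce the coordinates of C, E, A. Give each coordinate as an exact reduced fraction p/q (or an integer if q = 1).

A = (-15, -10)
C = (-4, 2)
E = (-9, -5)

1. C_x = -4  [C is the midpoint of FB]
2. C_y = 2  [C is the midpoint of FB]
   → C = (-4, 2)
3. E_x = -9  [BC ∥ ED ∩ CD ∥ BE]
4. E_y = -5  [BC ∥ ED ∩ CD ∥ BE]
   → E = (-9, -5)
5. A_x = -15  [EC ∥ AD ∩ CD ∥ EA]
6. A_y = -10  [EC ∥ AD ∩ CD ∥ EA]
   → A = (-15, -10)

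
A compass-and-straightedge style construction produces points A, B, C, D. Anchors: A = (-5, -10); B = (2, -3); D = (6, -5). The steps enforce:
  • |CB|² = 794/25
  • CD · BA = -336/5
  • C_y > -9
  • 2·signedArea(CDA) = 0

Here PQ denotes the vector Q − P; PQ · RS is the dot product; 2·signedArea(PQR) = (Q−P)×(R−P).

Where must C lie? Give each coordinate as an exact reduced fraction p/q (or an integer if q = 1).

C = (-3/5, -8)

1. C_x = -3/5  [2·signedArea(CDA) = 0 ∩ CD · BA = -336/5]
2. C_y = -8  [2·signedArea(CDA) = 0 ∩ CD · BA = -336/5]
   → C = (-3/5, -8)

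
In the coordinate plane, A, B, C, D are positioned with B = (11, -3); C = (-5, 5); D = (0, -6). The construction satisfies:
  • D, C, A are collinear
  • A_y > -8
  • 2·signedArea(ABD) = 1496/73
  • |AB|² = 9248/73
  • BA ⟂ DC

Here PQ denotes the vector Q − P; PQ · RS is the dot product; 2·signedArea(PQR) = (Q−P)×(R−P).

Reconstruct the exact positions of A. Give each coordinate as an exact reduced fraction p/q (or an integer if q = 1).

A = (55/73, -559/73)

1. A_x = 55/73  [D, C, A are collinear ∩ BA ⟂ DC]
2. A_y = -559/73  [D, C, A are collinear ∩ BA ⟂ DC]
   → A = (55/73, -559/73)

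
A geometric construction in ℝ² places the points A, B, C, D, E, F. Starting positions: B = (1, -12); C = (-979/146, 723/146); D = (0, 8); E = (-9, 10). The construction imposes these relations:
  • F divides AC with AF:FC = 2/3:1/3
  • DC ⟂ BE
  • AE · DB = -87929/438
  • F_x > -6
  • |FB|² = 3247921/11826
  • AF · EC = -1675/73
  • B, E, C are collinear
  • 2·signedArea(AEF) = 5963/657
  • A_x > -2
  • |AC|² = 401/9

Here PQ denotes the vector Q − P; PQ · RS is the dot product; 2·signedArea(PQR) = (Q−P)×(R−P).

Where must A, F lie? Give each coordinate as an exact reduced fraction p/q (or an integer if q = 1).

A = (-833/438, 139/438)
F = (-6707/1314, 4477/1314)

1. A_x = -833/438  [line -1·x + 20·y + -3613/438 = 0 ∩ |AC|² = 401/9]
2. A_y = 139/438  [line -1·x + 20·y + -3613/438 = 0 ∩ |AC|² = 401/9]
   → A = (-833/438, 139/438)
3. F_x = -6707/1314  [AF · EC = -1675/73 ∩ F divides AC with AF:FC = 2/3:1/3]
4. F_y = 4477/1314  [AF · EC = -1675/73 ∩ F divides AC with AF:FC = 2/3:1/3]
   → F = (-6707/1314, 4477/1314)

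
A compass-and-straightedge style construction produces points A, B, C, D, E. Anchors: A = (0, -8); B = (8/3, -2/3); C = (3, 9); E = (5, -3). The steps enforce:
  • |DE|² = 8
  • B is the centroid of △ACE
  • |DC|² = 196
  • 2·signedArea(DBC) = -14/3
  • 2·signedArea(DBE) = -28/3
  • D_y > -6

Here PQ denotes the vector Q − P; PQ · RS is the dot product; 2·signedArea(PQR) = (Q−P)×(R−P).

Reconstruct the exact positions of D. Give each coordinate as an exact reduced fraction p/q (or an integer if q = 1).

D = (3, -5)

1. D_x = 3  [2·signedArea(DBE) = -28/3 ∩ 2·signedArea(DBC) = -14/3]
2. D_y = -5  [2·signedArea(DBE) = -28/3 ∩ 2·signedArea(DBC) = -14/3]
   → D = (3, -5)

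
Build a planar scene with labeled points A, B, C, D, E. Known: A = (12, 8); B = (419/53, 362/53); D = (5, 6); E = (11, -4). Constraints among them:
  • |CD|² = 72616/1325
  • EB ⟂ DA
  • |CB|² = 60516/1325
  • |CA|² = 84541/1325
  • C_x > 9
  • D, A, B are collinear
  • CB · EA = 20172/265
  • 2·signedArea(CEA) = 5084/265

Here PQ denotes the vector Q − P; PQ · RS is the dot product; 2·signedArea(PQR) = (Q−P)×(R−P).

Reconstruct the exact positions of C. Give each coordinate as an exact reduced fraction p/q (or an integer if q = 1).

C = (2587/265, 88/265)

1. C_x = 2587/265  [CB · EA = 20172/265 ∩ 2·signedArea(CEA) = 5084/265]
2. C_y = 88/265  [CB · EA = 20172/265 ∩ 2·signedArea(CEA) = 5084/265]
   → C = (2587/265, 88/265)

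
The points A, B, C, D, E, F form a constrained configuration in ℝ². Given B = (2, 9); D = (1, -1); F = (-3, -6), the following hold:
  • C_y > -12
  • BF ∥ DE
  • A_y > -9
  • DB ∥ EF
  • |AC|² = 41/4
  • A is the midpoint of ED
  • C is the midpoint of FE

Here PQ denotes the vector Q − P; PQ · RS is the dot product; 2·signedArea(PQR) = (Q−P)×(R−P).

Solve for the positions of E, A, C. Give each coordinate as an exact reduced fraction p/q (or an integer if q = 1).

A = (-3/2, -17/2)
C = (-7/2, -11)
E = (-4, -16)

1. E_x = -4  [DB ∥ EF ∩ BF ∥ DE]
2. E_y = -16  [DB ∥ EF ∩ BF ∥ DE]
   → E = (-4, -16)
3. A_x = -3/2  [A is the midpoint of ED]
4. A_y = -17/2  [A is the midpoint of ED]
   → A = (-3/2, -17/2)
5. C_x = -7/2  [C is the midpoint of FE]
6. C_y = -11  [C is the midpoint of FE]
   → C = (-7/2, -11)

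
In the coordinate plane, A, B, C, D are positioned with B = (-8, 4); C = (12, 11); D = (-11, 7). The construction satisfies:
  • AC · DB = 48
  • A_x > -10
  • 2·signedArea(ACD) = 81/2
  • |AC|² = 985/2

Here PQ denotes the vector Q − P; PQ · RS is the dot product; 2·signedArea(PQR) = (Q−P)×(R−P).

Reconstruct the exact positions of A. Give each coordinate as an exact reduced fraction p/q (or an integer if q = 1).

A = (-19/2, 11/2)

1. A_x = -19/2  [AC · DB = 48 ∩ 2·signedArea(ACD) = 81/2]
2. A_y = 11/2  [AC · DB = 48 ∩ 2·signedArea(ACD) = 81/2]
   → A = (-19/2, 11/2)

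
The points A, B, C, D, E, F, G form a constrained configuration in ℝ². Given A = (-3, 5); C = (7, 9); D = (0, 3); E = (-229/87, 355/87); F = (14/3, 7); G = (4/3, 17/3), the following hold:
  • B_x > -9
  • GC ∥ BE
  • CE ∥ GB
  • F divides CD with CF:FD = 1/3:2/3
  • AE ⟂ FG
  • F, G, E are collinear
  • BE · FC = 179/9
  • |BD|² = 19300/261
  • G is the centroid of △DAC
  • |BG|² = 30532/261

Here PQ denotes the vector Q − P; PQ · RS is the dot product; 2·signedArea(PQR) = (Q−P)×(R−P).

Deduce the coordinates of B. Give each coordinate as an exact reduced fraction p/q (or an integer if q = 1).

B = (-722/87, 65/87)

1. B_x = -722/87  [GC ∥ BE ∩ CE ∥ GB]
2. B_y = 65/87  [GC ∥ BE ∩ CE ∥ GB]
   → B = (-722/87, 65/87)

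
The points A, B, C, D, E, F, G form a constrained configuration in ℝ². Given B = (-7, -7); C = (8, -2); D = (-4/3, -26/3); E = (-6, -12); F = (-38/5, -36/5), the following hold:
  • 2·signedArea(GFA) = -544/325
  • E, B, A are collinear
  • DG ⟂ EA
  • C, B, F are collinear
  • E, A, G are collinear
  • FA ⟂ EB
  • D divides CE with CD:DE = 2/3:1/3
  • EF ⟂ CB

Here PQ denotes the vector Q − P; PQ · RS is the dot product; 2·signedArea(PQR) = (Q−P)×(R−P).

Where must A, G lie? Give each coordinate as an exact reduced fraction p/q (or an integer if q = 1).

1. A_x = -454/65  [E, B, A are collinear ∩ FA ⟂ EB]
2. A_y = -92/13  [E, B, A are collinear ∩ FA ⟂ EB]
   → A = (-454/65, -92/13)
3. G_x = -84/13  [E, A, G are collinear ∩ DG ⟂ EA]
4. G_y = -126/13  [E, A, G are collinear ∩ DG ⟂ EA]
   → G = (-84/13, -126/13)

A = (-454/65, -92/13)
G = (-84/13, -126/13)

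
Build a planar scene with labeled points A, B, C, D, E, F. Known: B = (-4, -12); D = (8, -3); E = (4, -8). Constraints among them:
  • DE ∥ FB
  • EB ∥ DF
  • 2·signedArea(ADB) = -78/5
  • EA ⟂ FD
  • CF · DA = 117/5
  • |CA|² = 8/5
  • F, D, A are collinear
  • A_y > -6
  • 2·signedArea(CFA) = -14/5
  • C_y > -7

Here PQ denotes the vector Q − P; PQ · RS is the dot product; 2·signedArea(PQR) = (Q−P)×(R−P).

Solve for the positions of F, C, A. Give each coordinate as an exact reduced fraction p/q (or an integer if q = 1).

1. F_x = 0  [DE ∥ FB ∩ EB ∥ DF]
2. F_y = -7  [DE ∥ FB ∩ EB ∥ DF]
   → F = (0, -7)
3. A_x = 14/5  [F, D, A are collinear ∩ EA ⟂ FD]
4. A_y = -28/5  [F, D, A are collinear ∩ EA ⟂ FD]
   → A = (14/5, -28/5)
5. C_x = 4  [2·signedArea(CFA) = -14/5 ∩ CF · DA = 117/5]
6. C_y = -6  [2·signedArea(CFA) = -14/5 ∩ CF · DA = 117/5]
   → C = (4, -6)

A = (14/5, -28/5)
C = (4, -6)
F = (0, -7)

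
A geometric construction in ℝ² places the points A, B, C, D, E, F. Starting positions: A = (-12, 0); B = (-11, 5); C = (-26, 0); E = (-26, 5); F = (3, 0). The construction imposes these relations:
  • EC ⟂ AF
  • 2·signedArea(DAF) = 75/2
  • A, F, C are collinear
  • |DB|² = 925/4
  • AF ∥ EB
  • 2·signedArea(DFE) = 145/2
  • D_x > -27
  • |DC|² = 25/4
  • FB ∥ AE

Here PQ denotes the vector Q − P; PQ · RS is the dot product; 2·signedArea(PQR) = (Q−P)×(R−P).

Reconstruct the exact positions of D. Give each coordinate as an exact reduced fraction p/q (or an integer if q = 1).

D = (-26, 5/2)

1. D_x = -26  [2·signedArea(DFE) = 145/2 ∩ 2·signedArea(DAF) = 75/2]
2. D_y = 5/2  [2·signedArea(DFE) = 145/2 ∩ 2·signedArea(DAF) = 75/2]
   → D = (-26, 5/2)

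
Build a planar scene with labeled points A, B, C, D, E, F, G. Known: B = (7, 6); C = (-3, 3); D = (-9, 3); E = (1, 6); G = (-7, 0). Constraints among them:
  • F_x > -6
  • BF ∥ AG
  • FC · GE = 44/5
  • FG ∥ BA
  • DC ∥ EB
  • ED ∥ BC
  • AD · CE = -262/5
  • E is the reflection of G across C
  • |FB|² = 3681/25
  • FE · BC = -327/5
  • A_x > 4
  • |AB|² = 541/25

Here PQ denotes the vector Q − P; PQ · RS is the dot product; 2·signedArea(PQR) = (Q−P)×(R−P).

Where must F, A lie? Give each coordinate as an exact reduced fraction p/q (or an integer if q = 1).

1. F_x = -5  [FE · BC = -327/5 ∩ FC · GE = 44/5]
2. F_y = 21/5  [FE · BC = -327/5 ∩ FC · GE = 44/5]
   → F = (-5, 21/5)
3. A_x = 5  [BF ∥ AG ∩ FG ∥ BA]
4. A_y = 9/5  [BF ∥ AG ∩ FG ∥ BA]
   → A = (5, 9/5)

A = (5, 9/5)
F = (-5, 21/5)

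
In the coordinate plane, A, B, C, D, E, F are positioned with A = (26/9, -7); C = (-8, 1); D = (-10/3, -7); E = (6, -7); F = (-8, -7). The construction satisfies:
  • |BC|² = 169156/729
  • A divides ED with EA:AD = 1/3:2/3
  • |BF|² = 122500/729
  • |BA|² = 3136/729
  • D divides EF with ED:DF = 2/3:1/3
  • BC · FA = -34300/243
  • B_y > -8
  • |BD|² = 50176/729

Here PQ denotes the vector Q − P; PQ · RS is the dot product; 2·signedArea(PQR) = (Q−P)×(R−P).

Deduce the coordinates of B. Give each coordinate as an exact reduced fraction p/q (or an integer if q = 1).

B = (134/27, -7)

1. B_x = 134/27  [BC · FA = -34300/243]
2. B_y = -7  [|BD|² = 50176/729]
   → B = (134/27, -7)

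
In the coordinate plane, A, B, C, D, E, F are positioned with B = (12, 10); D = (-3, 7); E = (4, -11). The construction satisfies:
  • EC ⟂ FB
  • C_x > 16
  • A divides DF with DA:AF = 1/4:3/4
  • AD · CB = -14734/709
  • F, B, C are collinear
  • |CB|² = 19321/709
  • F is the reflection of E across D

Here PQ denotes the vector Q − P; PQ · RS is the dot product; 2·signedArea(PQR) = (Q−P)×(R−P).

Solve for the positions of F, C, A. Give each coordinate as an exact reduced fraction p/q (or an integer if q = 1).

1. F_x = -10  [F is the reflection of E across D]
2. F_y = 25  [F is the reflection of E across D]
   → F = (-10, 25)
3. C_x = 11566/709  [F, B, C are collinear ∩ EC ⟂ FB]
4. C_y = 5005/709  [F, B, C are collinear ∩ EC ⟂ FB]
   → C = (11566/709, 5005/709)
5. A_x = -19/4  [A divides DF with DA:AF = 1/4:3/4]
6. A_y = 23/2  [A divides DF with DA:AF = 1/4:3/4]
   → A = (-19/4, 23/2)

A = (-19/4, 23/2)
C = (11566/709, 5005/709)
F = (-10, 25)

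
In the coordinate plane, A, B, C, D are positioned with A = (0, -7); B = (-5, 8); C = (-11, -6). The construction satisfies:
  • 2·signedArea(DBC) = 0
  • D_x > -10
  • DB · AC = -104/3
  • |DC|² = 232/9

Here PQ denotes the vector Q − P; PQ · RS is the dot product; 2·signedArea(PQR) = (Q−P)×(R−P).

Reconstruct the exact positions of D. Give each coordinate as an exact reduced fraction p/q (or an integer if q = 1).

1. D_x = -9  [2·signedArea(DBC) = 0 ∩ DB · AC = -104/3]
2. D_y = -4/3  [2·signedArea(DBC) = 0 ∩ DB · AC = -104/3]
   → D = (-9, -4/3)

D = (-9, -4/3)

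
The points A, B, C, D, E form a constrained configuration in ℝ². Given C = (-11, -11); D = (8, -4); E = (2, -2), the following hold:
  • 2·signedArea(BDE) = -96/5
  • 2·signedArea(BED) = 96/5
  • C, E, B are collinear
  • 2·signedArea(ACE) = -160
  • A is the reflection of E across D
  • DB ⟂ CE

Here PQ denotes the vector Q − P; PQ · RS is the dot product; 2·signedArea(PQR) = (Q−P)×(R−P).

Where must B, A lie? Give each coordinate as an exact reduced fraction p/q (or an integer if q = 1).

1. B_x = 128/25  [C, E, B are collinear ∩ DB ⟂ CE]
2. B_y = 4/25  [C, E, B are collinear ∩ DB ⟂ CE]
   → B = (128/25, 4/25)
3. A_x = 14  [A is the reflection of E across D]
4. A_y = -6  [A is the reflection of E across D]
   → A = (14, -6)

A = (14, -6)
B = (128/25, 4/25)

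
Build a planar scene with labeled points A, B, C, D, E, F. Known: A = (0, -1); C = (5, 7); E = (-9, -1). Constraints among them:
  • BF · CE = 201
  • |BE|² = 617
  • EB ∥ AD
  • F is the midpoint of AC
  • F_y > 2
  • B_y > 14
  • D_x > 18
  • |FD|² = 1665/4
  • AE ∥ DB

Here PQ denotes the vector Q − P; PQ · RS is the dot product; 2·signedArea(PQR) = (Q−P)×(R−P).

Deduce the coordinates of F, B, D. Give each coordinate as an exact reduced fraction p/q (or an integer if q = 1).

1. F_x = 5/2  [F is the midpoint of AC]
2. F_y = 3  [F is the midpoint of AC]
   → F = (5/2, 3)
3. B_x = 10  [line 14·x + 8·y + -260 = 0 ∩ |BE|² = 617]
4. B_y = 15  [line 14·x + 8·y + -260 = 0 ∩ |BE|² = 617]
   → B = (10, 15)
5. D_x = 19  [AE ∥ DB ∩ EB ∥ AD]
6. D_y = 15  [AE ∥ DB ∩ EB ∥ AD]
   → D = (19, 15)

B = (10, 15)
D = (19, 15)
F = (5/2, 3)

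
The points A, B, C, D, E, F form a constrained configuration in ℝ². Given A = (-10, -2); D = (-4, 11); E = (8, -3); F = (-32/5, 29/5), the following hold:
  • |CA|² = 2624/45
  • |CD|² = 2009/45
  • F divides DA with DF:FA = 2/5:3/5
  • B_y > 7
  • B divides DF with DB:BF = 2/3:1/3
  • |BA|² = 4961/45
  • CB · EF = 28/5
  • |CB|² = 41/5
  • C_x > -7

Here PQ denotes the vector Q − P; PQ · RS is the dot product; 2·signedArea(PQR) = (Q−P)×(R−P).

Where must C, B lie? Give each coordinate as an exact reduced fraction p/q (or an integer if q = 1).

B = (-28/5, 113/15)
C = (-34/5, 74/15)

1. B_x = -28/5  [B divides DF with DB:BF = 2/3:1/3]
2. B_y = 113/15  [B divides DF with DB:BF = 2/3:1/3]
   → B = (-28/5, 113/15)
3. C_x = -34/5  [line 72/5·x + -44/5·y + 424/3 = 0 ∩ |CA|² = 2624/45]
4. C_y = 74/15  [line 72/5·x + -44/5·y + 424/3 = 0 ∩ |CA|² = 2624/45]
   → C = (-34/5, 74/15)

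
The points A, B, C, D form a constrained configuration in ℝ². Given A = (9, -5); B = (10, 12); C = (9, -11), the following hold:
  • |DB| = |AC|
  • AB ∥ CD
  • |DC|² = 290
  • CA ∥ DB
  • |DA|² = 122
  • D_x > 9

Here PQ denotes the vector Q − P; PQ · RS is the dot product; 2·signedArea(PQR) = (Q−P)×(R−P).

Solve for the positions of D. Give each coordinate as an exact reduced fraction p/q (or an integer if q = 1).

D = (10, 6)

1. D_x = 10  [CA ∥ DB ∩ AB ∥ CD]
2. D_y = 6  [CA ∥ DB ∩ AB ∥ CD]
   → D = (10, 6)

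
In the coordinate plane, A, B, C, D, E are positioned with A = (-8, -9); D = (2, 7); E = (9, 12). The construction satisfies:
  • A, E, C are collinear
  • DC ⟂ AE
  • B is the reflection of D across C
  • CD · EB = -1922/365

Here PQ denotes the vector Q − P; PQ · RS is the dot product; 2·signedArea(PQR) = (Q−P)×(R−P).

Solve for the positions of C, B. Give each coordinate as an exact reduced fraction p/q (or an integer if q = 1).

B = (2032/365, 1501/365)
C = (1381/365, 2028/365)

1. C_x = 1381/365  [A, E, C are collinear ∩ DC ⟂ AE]
2. C_y = 2028/365  [A, E, C are collinear ∩ DC ⟂ AE]
   → C = (1381/365, 2028/365)
3. B_x = 2032/365  [B is the reflection of D across C]
4. B_y = 1501/365  [B is the reflection of D across C]
   → B = (2032/365, 1501/365)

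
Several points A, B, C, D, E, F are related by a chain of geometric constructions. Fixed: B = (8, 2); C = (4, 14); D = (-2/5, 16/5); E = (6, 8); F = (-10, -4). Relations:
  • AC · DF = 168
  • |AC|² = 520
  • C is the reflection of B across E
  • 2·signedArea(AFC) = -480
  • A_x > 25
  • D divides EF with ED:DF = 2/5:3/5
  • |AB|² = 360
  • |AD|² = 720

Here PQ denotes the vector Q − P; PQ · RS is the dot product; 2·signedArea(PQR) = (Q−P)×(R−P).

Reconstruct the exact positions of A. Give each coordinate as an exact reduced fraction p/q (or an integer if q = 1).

1. A_x = 26  [AC · DF = 168 ∩ 2·signedArea(AFC) = -480]
2. A_y = 8  [AC · DF = 168 ∩ 2·signedArea(AFC) = -480]
   → A = (26, 8)

A = (26, 8)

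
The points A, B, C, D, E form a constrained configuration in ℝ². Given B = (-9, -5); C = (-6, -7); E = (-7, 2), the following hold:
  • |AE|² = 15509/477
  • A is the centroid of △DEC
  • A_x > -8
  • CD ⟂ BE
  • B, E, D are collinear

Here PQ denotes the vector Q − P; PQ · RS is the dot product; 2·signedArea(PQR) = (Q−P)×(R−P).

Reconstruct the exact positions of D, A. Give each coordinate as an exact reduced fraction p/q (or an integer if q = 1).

1. D_x = -493/53  [B, E, D are collinear ∩ CD ⟂ BE]
2. D_y = -321/53  [B, E, D are collinear ∩ CD ⟂ BE]
   → D = (-493/53, -321/53)
3. A_x = -394/53  [A is the centroid of △DEC]
4. A_y = -586/159  [A is the centroid of △DEC]
   → A = (-394/53, -586/159)

A = (-394/53, -586/159)
D = (-493/53, -321/53)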